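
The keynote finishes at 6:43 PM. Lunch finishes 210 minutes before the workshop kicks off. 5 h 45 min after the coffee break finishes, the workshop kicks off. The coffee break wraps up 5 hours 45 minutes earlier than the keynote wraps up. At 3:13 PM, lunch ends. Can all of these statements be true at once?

Yes

The coffee break ends at 6:43 PM − 345 min = 12:58 PM.
The workshop starts at 12:58 PM + 345 min = 6:43 PM.
Lunch ends at 6:43 PM − 210 min = 3:13 PM.
That matches the stated 3:13 PM, so the schedule is consistent.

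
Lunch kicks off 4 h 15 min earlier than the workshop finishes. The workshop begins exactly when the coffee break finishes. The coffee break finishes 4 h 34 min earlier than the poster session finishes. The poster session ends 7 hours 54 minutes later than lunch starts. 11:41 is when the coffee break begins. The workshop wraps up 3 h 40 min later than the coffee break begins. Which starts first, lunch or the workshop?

lunch

The workshop ends at 11:41 + 220 min = 15:21.
Lunch starts at 15:21 − 255 min = 11:06.
The poster session ends at 11:06 + 474 min = 19:00.
The coffee break ends at 19:00 − 274 min = 14:26.
So the workshop starts at 14:26.
Lunch starts at 11:06 and the workshop starts at 14:26, so lunch is first.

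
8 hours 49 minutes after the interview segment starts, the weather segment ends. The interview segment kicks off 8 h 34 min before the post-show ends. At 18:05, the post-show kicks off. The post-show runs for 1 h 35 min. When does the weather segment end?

19:55

The post-show ends at 18:05 + 95 min = 19:40.
The interview segment starts at 19:40 − 514 min = 11:06.
The weather segment ends at 11:06 + 529 min = 19:55.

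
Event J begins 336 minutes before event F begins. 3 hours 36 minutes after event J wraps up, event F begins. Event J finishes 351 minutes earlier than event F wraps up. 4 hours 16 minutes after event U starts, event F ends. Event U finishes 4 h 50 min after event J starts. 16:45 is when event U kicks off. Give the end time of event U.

18:00

Event F ends at 16:45 + 256 min = 21:01.
Event J ends at 21:01 − 351 min = 15:10.
Event F starts at 15:10 + 216 min = 18:46.
Event J starts at 18:46 − 336 min = 13:10.
Event U ends at 13:10 + 290 min = 18:00.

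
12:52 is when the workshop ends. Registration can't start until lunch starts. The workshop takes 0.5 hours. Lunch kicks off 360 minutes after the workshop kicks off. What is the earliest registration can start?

The workshop starts at 12:52 − 30 min = 12:22.
Lunch starts at 12:22 + 360 min = 18:22.
Registration is bounded by lunch, so the earliest it can start is 18:22.

18:22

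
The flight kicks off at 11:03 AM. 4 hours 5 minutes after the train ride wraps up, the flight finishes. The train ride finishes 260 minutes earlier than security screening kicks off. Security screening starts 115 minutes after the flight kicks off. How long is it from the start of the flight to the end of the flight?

100 minutes

Security screening starts at 11:03 AM + 115 min = 12:58 PM.
The train ride ends at 12:58 PM − 260 min = 8:38 AM.
The flight ends at 8:38 AM + 245 min = 12:43 PM.
From 11:03 AM to 12:43 PM is 100 minutes.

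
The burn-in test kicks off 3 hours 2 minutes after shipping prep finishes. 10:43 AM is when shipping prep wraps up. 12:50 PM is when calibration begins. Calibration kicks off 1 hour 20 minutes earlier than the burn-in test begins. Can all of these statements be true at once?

The burn-in test starts at 10:43 AM + 182 min = 1:45 PM.
Calibration starts at 1:45 PM − 80 min = 12:25 PM.
But calibration is also said to start at 12:50 PM — a 25-minute conflict.

No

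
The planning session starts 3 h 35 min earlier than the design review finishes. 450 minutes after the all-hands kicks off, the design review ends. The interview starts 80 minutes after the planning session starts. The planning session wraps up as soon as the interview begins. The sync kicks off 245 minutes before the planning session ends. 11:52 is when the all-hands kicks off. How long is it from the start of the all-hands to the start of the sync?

1 h 10 min

The design review ends at 11:52 + 450 min = 19:22.
The planning session starts at 19:22 − 215 min = 15:47.
The interview starts at 15:47 + 80 min = 17:07.
So the planning session ends at 17:07.
The sync starts at 17:07 − 245 min = 13:02.
From 11:52 to 13:02 is 1 h 10 min.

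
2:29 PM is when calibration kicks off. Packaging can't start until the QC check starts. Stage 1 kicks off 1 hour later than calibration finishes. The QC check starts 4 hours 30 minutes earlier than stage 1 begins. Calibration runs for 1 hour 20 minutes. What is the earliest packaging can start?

12:19 PM

Calibration ends at 2:29 PM + 80 min = 3:49 PM.
Stage 1 starts at 3:49 PM + 60 min = 4:49 PM.
The QC check starts at 4:49 PM − 270 min = 12:19 PM.
Packaging is bounded by the QC check, so the earliest it can start is 12:19 PM.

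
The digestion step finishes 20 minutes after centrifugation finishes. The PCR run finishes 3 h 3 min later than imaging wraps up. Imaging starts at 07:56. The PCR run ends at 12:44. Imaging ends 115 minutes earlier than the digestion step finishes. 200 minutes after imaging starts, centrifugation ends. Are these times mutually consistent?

Centrifugation ends at 07:56 + 200 min = 11:16.
The digestion step ends at 11:16 + 20 min = 11:36.
Imaging ends at 11:36 − 115 min = 09:41.
The PCR run ends at 09:41 + 183 min = 12:44.
That matches the stated 12:44, so the schedule is consistent.

Yes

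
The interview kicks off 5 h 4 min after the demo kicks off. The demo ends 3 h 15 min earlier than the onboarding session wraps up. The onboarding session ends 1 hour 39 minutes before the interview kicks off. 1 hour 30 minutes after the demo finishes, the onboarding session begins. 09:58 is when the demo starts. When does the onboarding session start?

11:38

The interview starts at 09:58 + 304 min = 15:02.
The onboarding session ends at 15:02 − 99 min = 13:23.
The demo ends at 13:23 − 195 min = 10:08.
The onboarding session starts at 10:08 + 90 min = 11:38.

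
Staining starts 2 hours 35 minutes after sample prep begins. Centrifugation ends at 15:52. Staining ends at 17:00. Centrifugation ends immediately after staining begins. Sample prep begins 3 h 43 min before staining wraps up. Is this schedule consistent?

Yes

Sample prep starts at 17:00 − 223 min = 13:17.
Staining starts at 13:17 + 155 min = 15:52.
So centrifugation ends at 15:52.
That matches the stated 15:52, so the schedule is consistent.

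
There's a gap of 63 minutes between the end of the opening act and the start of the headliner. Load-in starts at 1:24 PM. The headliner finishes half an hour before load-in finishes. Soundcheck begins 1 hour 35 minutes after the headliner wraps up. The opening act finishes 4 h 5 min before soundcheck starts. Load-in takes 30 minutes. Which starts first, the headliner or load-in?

the headliner

Load-in ends at 1:24 PM + 30 min = 1:54 PM.
The headliner ends at 1:54 PM − 30 min = 1:24 PM.
Soundcheck starts at 1:24 PM + 95 min = 2:59 PM.
The opening act ends at 2:59 PM − 245 min = 10:54 AM.
The headliner starts at 10:54 AM + 63 min = 11:57 AM.
The headliner starts at 11:57 AM and load-in starts at 1:24 PM, so the headliner is first.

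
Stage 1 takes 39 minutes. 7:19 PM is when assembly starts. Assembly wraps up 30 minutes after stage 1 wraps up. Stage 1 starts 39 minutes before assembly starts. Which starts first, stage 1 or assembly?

Stage 1 starts at 7:19 PM − 39 min = 6:40 PM.
Stage 1 starts at 6:40 PM and assembly starts at 7:19 PM, so stage 1 is first.

stage 1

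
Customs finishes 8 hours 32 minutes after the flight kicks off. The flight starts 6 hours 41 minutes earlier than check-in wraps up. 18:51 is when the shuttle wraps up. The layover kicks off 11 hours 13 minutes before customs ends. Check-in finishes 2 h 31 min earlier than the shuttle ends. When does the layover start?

06:58

Check-in ends at 18:51 − 151 min = 16:20.
The flight starts at 16:20 − 401 min = 09:39.
Customs ends at 09:39 + 512 min = 18:11.
The layover starts at 18:11 − 673 min = 06:58.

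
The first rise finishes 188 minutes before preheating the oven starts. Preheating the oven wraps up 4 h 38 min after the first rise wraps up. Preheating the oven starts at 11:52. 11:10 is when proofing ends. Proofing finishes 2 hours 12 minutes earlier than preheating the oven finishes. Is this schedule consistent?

Yes

The first rise ends at 11:52 − 188 min = 08:44.
Preheating the oven ends at 08:44 + 278 min = 13:22.
Proofing ends at 13:22 − 132 min = 11:10.
That matches the stated 11:10, so the schedule is consistent.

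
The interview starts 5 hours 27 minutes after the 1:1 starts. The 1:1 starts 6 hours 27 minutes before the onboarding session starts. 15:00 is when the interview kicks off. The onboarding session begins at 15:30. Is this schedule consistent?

No

The 1:1 starts at 15:30 − 387 min = 09:03.
The interview starts at 09:03 + 327 min = 14:30.
But the interview is also said to start at 15:00 — a 30-minute conflict.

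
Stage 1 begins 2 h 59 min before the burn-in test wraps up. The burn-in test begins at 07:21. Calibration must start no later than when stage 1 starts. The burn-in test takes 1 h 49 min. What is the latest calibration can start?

The burn-in test ends at 07:21 + 109 min = 09:10.
Stage 1 starts at 09:10 − 179 min = 06:11.
Calibration is bounded by stage 1, so the latest it can start is 06:11.

06:11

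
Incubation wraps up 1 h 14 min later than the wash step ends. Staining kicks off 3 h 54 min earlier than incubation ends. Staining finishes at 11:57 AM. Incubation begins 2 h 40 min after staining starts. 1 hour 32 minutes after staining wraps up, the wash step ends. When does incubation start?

The wash step ends at 11:57 AM + 92 min = 1:29 PM.
Incubation ends at 1:29 PM + 74 min = 2:43 PM.
Staining starts at 2:43 PM − 234 min = 10:49 AM.
Incubation starts at 10:49 AM + 160 min = 1:29 PM.

1:29 PM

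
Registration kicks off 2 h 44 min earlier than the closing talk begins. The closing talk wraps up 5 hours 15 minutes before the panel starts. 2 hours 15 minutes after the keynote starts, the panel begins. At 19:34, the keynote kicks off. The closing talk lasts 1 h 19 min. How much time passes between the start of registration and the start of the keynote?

The panel starts at 19:34 + 135 min = 21:49.
The closing talk ends at 21:49 − 315 min = 16:34.
The closing talk starts at 16:34 − 79 min = 15:15.
Registration starts at 15:15 − 164 min = 12:31.
From 12:31 to 19:34 is 7 hours 3 minutes.

7 hours 3 minutes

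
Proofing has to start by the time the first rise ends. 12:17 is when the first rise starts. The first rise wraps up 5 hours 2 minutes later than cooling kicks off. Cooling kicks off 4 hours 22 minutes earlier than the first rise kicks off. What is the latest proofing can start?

12:57

Cooling starts at 12:17 − 262 min = 07:55.
The first rise ends at 07:55 + 302 min = 12:57.
Proofing is bounded by the first rise, so the latest it can start is 12:57.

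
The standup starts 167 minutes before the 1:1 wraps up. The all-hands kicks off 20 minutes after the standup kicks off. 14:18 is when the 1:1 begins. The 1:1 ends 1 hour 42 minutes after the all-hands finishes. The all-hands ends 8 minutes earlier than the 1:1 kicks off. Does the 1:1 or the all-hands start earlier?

The all-hands ends at 14:18 − 8 min = 14:10.
The 1:1 ends at 14:10 + 102 min = 15:52.
The standup starts at 15:52 − 167 min = 13:05.
The all-hands starts at 13:05 + 20 min = 13:25.
The 1:1 starts at 14:18 and the all-hands starts at 13:25, so the all-hands is first.

the all-hands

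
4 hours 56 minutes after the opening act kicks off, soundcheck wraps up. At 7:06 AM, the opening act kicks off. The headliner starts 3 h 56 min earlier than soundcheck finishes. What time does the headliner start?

Soundcheck ends at 7:06 AM + 296 min = 12:02 PM.
The headliner starts at 12:02 PM − 236 min = 8:06 AM.

8:06 AM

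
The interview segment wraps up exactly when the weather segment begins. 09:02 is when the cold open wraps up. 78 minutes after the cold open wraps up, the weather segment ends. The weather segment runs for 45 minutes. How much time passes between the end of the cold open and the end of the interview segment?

33 minutes

The weather segment ends at 09:02 + 78 min = 10:20.
The weather segment starts at 10:20 − 45 min = 09:35.
So the interview segment ends at 09:35.
From 09:02 to 09:35 is 33 minutes.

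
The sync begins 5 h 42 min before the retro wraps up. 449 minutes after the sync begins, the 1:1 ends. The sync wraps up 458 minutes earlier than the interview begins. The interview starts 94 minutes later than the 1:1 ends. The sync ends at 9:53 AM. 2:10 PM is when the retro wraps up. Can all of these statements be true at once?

The sync starts at 2:10 PM − 342 min = 8:28 AM.
The 1:1 ends at 8:28 AM + 449 min = 3:57 PM.
The interview starts at 3:57 PM + 94 min = 5:31 PM.
The sync ends at 5:31 PM − 458 min = 9:53 AM.
That matches the stated 9:53 AM, so the schedule is consistent.

Yes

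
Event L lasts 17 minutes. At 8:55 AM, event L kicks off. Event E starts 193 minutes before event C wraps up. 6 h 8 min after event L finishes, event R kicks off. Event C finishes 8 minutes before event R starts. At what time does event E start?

11:59 AM

Event L ends at 8:55 AM + 17 min = 9:12 AM.
Event R starts at 9:12 AM + 368 min = 3:20 PM.
Event C ends at 3:20 PM − 8 min = 3:12 PM.
Event E starts at 3:12 PM − 193 min = 11:59 AM.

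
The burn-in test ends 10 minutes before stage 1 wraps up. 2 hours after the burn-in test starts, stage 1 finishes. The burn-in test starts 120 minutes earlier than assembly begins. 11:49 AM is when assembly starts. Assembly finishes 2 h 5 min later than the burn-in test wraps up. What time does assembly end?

The burn-in test starts at 11:49 AM − 120 min = 9:49 AM.
Stage 1 ends at 9:49 AM + 120 min = 11:49 AM.
The burn-in test ends at 11:49 AM − 10 min = 11:39 AM.
Assembly ends at 11:39 AM + 125 min = 1:44 PM.

1:44 PM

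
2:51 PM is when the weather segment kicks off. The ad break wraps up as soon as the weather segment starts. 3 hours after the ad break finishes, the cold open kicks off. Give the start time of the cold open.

5:51 PM

The ad break ends at 2:51 PM.
The cold open starts at 2:51 PM + 180 min = 5:51 PM.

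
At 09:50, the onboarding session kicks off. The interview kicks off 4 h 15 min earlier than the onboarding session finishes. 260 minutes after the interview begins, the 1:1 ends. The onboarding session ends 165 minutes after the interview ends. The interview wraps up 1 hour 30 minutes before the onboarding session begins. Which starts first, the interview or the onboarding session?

the interview

The interview ends at 09:50 − 90 min = 08:20.
The onboarding session ends at 08:20 + 165 min = 11:05.
The interview starts at 11:05 − 255 min = 06:50.
The interview starts at 06:50 and the onboarding session starts at 09:50, so the interview is first.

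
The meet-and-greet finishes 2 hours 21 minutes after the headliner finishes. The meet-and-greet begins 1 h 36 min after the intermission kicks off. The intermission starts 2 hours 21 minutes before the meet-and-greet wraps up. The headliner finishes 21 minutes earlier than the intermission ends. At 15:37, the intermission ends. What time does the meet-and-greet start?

The headliner ends at 15:37 − 21 min = 15:16.
The meet-and-greet ends at 15:16 + 141 min = 17:37.
The intermission starts at 17:37 − 141 min = 15:16.
The meet-and-greet starts at 15:16 + 96 min = 16:52.

16:52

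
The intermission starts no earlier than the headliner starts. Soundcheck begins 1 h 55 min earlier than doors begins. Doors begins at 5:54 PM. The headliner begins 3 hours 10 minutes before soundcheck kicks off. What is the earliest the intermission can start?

Soundcheck starts at 5:54 PM − 115 min = 3:59 PM.
The headliner starts at 3:59 PM − 190 min = 12:49 PM.
The intermission is bounded by the headliner, so the earliest it can start is 12:49 PM.

12:49 PM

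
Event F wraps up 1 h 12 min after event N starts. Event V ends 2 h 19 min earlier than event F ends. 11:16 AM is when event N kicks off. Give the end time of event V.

Event F ends at 11:16 AM + 72 min = 12:28 PM.
Event V ends at 12:28 PM − 139 min = 10:09 AM.

10:09 AM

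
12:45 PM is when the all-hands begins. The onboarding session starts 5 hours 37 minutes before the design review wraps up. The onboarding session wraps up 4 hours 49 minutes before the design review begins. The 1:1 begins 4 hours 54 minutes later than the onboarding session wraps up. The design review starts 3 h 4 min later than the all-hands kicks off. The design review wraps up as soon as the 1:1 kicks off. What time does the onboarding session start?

10:17 AM

The design review starts at 12:45 PM + 184 min = 3:49 PM.
The onboarding session ends at 3:49 PM − 289 min = 11:00 AM.
The 1:1 starts at 11:00 AM + 294 min = 3:54 PM.
So the design review ends at 3:54 PM.
The onboarding session starts at 3:54 PM − 337 min = 10:17 AM.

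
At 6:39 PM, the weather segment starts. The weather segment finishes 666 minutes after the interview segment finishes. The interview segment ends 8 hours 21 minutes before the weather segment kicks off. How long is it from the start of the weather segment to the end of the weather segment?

The interview segment ends at 6:39 PM − 501 min = 10:18 AM.
The weather segment ends at 10:18 AM + 666 min = 9:24 PM.
From 6:39 PM to 9:24 PM is 2 h 45 min.

2 h 45 min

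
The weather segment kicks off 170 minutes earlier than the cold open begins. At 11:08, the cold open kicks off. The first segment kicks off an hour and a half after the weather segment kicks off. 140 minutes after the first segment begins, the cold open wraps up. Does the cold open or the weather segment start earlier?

The weather segment starts at 11:08 − 170 min = 08:18.
The cold open starts at 11:08 and the weather segment starts at 08:18, so the weather segment is first.

the weather segment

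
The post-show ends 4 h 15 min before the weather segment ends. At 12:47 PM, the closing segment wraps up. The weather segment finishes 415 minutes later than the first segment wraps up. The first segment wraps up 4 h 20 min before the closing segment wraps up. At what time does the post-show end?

11:07 AM

The first segment ends at 12:47 PM − 260 min = 8:27 AM.
The weather segment ends at 8:27 AM + 415 min = 3:22 PM.
The post-show ends at 3:22 PM − 255 min = 11:07 AM.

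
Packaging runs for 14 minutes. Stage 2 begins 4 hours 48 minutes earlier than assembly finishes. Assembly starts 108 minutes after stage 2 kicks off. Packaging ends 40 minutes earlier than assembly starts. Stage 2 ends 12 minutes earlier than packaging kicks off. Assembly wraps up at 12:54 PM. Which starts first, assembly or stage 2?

stage 2

Stage 2 starts at 12:54 PM − 288 min = 8:06 AM.
Assembly starts at 8:06 AM + 108 min = 9:54 AM.
Assembly starts at 9:54 AM and stage 2 starts at 8:06 AM, so stage 2 is first.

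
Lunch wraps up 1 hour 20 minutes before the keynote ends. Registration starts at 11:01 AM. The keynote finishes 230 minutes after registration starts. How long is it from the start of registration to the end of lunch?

The keynote ends at 11:01 AM + 230 min = 2:51 PM.
Lunch ends at 2:51 PM − 80 min = 1:31 PM.
From 11:01 AM to 1:31 PM is 2 hours 30 minutes.

2 hours 30 minutes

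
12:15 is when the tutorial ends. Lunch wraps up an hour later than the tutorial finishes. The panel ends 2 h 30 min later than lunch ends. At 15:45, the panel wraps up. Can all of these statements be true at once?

Yes

Lunch ends at 12:15 + 60 min = 13:15.
The panel ends at 13:15 + 150 min = 15:45.
That matches the stated 15:45, so the schedule is consistent.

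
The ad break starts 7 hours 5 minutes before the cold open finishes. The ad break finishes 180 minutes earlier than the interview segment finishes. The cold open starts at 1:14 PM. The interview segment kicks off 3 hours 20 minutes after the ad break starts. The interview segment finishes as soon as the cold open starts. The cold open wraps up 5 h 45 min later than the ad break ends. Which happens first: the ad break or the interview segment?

The interview segment ends at 1:14 PM.
The ad break ends at 1:14 PM − 180 min = 10:14 AM.
The cold open ends at 10:14 AM + 345 min = 3:59 PM.
The ad break starts at 3:59 PM − 425 min = 8:54 AM.
The interview segment starts at 8:54 AM + 200 min = 12:14 PM.
The ad break starts at 8:54 AM and the interview segment starts at 12:14 PM, so the ad break is first.

the ad break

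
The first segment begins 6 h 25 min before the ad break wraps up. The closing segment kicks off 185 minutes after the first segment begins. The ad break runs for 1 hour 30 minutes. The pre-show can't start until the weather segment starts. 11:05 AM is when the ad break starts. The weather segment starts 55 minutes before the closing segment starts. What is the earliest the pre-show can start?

The ad break ends at 11:05 AM + 90 min = 12:35 PM.
The first segment starts at 12:35 PM − 385 min = 6:10 AM.
The closing segment starts at 6:10 AM + 185 min = 9:15 AM.
The weather segment starts at 9:15 AM − 55 min = 8:20 AM.
The pre-show is bounded by the weather segment, so the earliest it can start is 8:20 AM.

8:20 AM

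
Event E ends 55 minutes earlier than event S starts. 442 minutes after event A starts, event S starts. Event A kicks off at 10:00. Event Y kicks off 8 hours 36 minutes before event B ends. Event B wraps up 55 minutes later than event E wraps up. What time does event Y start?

Event S starts at 10:00 + 442 min = 17:22.
Event E ends at 17:22 − 55 min = 16:27.
Event B ends at 16:27 + 55 min = 17:22.
Event Y starts at 17:22 − 516 min = 08:46.

08:46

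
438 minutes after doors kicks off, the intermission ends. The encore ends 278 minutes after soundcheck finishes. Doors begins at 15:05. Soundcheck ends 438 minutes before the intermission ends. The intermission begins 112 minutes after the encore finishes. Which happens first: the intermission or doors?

The intermission ends at 15:05 + 438 min = 22:23.
Soundcheck ends at 22:23 − 438 min = 15:05.
The encore ends at 15:05 + 278 min = 19:43.
The intermission starts at 19:43 + 112 min = 21:35.
The intermission starts at 21:35 and doors starts at 15:05, so doors is first.

doors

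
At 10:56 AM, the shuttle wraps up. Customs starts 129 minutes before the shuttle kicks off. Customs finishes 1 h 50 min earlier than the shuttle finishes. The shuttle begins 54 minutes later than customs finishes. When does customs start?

Customs ends at 10:56 AM − 110 min = 9:06 AM.
The shuttle starts at 9:06 AM + 54 min = 10:00 AM.
Customs starts at 10:00 AM − 129 min = 7:51 AM.

7:51 AM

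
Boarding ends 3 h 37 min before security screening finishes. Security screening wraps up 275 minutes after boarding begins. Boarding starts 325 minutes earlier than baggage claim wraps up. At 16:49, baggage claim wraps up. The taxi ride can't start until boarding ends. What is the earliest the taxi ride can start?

Boarding starts at 16:49 − 325 min = 11:24.
Security screening ends at 11:24 + 275 min = 15:59.
Boarding ends at 15:59 − 217 min = 12:22.
The taxi ride is bounded by boarding, so the earliest it can start is 12:22.

12:22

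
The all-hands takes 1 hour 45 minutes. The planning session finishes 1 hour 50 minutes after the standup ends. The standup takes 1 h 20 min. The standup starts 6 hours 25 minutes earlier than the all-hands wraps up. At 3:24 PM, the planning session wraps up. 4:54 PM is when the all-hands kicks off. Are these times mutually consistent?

Yes

The all-hands ends at 4:54 PM + 105 min = 6:39 PM.
The standup starts at 6:39 PM − 385 min = 12:14 PM.
The standup ends at 12:14 PM + 80 min = 1:34 PM.
The planning session ends at 1:34 PM + 110 min = 3:24 PM.
That matches the stated 3:24 PM, so the schedule is consistent.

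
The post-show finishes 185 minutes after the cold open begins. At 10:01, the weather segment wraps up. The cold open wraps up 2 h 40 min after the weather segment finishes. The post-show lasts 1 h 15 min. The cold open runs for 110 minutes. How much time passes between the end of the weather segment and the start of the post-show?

160 minutes

The cold open ends at 10:01 + 160 min = 12:41.
The cold open starts at 12:41 − 110 min = 10:51.
The post-show ends at 10:51 + 185 min = 13:56.
The post-show starts at 13:56 − 75 min = 12:41.
From 10:01 to 12:41 is 160 minutes.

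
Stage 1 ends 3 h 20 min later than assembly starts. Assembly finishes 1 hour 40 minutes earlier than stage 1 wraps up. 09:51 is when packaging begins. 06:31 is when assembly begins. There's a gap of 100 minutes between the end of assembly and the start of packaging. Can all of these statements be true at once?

Stage 1 ends at 06:31 + 200 min = 09:51.
Assembly ends at 09:51 − 100 min = 08:11.
Packaging starts at 08:11 + 100 min = 09:51.
That matches the stated 09:51, so the schedule is consistent.

Yes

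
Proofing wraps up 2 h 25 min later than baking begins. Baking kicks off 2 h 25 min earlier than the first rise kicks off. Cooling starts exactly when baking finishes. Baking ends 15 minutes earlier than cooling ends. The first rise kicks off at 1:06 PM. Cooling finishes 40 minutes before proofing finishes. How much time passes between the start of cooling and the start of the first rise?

Baking starts at 1:06 PM − 145 min = 10:41 AM.
Proofing ends at 10:41 AM + 145 min = 1:06 PM.
Cooling ends at 1:06 PM − 40 min = 12:26 PM.
Baking ends at 12:26 PM − 15 min = 12:11 PM.
So cooling starts at 12:11 PM.
From 12:11 PM to 1:06 PM is 55 minutes.

55 minutes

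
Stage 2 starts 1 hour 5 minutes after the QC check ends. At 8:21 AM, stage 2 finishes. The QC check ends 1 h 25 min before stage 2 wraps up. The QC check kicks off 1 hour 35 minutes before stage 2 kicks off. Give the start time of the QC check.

The QC check ends at 8:21 AM − 85 min = 6:56 AM.
Stage 2 starts at 6:56 AM + 65 min = 8:01 AM.
The QC check starts at 8:01 AM − 95 min = 6:26 AM.

6:26 AM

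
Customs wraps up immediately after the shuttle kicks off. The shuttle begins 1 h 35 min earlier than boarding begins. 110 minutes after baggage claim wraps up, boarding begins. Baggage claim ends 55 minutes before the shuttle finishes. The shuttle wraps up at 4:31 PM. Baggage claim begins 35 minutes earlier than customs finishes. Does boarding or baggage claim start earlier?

baggage claim

Baggage claim ends at 4:31 PM − 55 min = 3:36 PM.
Boarding starts at 3:36 PM + 110 min = 5:26 PM.
The shuttle starts at 5:26 PM − 95 min = 3:51 PM.
So customs ends at 3:51 PM.
Baggage claim starts at 3:51 PM − 35 min = 3:16 PM.
Boarding starts at 5:26 PM and baggage claim starts at 3:16 PM, so baggage claim is first.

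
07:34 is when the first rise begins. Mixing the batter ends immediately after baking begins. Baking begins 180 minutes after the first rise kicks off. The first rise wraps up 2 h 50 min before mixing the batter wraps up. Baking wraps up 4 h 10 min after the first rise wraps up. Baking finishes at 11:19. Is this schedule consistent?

Baking starts at 07:34 + 180 min = 10:34.
So mixing the batter ends at 10:34.
The first rise ends at 10:34 − 170 min = 07:44.
Baking ends at 07:44 + 250 min = 11:54.
But baking is also said to end at 11:19 — a 35-minute conflict.

No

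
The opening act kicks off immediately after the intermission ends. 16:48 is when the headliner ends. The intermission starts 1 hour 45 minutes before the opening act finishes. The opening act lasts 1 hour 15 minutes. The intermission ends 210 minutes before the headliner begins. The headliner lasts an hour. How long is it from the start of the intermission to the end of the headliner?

The headliner starts at 16:48 − 60 min = 15:48.
The intermission ends at 15:48 − 210 min = 12:18.
So the opening act starts at 12:18.
The opening act ends at 12:18 + 75 min = 13:33.
The intermission starts at 13:33 − 105 min = 11:48.
From 11:48 to 16:48 is 300 minutes.

300 minutes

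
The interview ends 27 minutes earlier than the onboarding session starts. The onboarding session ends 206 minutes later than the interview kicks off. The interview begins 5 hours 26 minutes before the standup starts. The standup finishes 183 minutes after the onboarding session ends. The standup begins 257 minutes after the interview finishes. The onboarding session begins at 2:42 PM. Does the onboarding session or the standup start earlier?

The interview ends at 2:42 PM − 27 min = 2:15 PM.
The standup starts at 2:15 PM + 257 min = 6:32 PM.
The onboarding session starts at 2:42 PM and the standup starts at 6:32 PM, so the onboarding session is first.

the onboarding session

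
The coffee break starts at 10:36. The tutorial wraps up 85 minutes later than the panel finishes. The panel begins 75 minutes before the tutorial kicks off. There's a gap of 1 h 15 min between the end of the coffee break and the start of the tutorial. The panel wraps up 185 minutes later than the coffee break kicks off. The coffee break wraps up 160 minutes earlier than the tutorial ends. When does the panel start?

The panel ends at 10:36 + 185 min = 13:41.
The tutorial ends at 13:41 + 85 min = 15:06.
The coffee break ends at 15:06 − 160 min = 12:26.
The tutorial starts at 12:26 + 75 min = 13:41.
The panel starts at 13:41 − 75 min = 12:26.

12:26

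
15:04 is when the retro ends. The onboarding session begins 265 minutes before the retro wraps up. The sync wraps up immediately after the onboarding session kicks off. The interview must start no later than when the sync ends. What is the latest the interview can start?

The onboarding session starts at 15:04 − 265 min = 10:39.
So the sync ends at 10:39.
The interview is bounded by the sync, so the latest it can start is 10:39.

10:39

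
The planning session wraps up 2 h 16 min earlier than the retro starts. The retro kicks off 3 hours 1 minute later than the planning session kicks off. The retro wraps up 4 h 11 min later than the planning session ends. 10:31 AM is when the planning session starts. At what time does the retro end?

3:27 PM

The retro starts at 10:31 AM + 181 min = 1:32 PM.
The planning session ends at 1:32 PM − 136 min = 11:16 AM.
The retro ends at 11:16 AM + 251 min = 3:27 PM.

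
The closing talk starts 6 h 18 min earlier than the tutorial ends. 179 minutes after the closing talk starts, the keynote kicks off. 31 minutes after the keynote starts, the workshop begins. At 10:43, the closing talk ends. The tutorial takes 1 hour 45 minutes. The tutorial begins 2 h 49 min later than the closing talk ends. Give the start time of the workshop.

The tutorial starts at 10:43 + 169 min = 13:32.
The tutorial ends at 13:32 + 105 min = 15:17.
The closing talk starts at 15:17 − 378 min = 08:59.
The keynote starts at 08:59 + 179 min = 11:58.
The workshop starts at 11:58 + 31 min = 12:29.

12:29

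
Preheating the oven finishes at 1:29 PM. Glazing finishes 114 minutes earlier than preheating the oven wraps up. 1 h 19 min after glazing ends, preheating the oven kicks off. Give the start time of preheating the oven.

Glazing ends at 1:29 PM − 114 min = 11:35 AM.
Preheating the oven starts at 11:35 AM + 79 min = 12:54 PM.

12:54 PM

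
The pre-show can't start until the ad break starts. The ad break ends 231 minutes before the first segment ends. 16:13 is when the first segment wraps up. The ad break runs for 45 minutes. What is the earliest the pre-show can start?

The ad break ends at 16:13 − 231 min = 12:22.
The ad break starts at 12:22 − 45 min = 11:37.
The pre-show is bounded by the ad break, so the earliest it can start is 11:37.

11:37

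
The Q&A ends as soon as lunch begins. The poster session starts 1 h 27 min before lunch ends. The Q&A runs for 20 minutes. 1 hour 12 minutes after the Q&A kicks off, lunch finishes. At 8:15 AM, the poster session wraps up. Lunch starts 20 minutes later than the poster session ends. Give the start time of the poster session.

Lunch starts at 8:15 AM + 20 min = 8:35 AM.
So the Q&A ends at 8:35 AM.
The Q&A starts at 8:35 AM − 20 min = 8:15 AM.
Lunch ends at 8:15 AM + 72 min = 9:27 AM.
The poster session starts at 9:27 AM − 87 min = 8:00 AM.

8:00 AM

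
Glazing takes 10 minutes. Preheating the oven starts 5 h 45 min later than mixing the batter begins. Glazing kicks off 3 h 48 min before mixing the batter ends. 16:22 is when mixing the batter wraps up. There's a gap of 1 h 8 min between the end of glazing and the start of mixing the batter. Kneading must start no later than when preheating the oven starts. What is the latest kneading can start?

Glazing starts at 16:22 − 228 min = 12:34.
Glazing ends at 12:34 + 10 min = 12:44.
Mixing the batter starts at 12:44 + 68 min = 13:52.
Preheating the oven starts at 13:52 + 345 min = 19:37.
Kneading is bounded by preheating the oven, so the latest it can start is 19:37.

19:37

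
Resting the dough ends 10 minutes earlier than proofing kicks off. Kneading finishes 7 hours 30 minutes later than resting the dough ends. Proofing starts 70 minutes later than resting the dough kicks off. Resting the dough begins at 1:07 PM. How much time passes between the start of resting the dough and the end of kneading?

Proofing starts at 1:07 PM + 70 min = 2:17 PM.
Resting the dough ends at 2:17 PM − 10 min = 2:07 PM.
Kneading ends at 2:07 PM + 450 min = 9:37 PM.
From 1:07 PM to 9:37 PM is 8 h 30 min.

8 h 30 min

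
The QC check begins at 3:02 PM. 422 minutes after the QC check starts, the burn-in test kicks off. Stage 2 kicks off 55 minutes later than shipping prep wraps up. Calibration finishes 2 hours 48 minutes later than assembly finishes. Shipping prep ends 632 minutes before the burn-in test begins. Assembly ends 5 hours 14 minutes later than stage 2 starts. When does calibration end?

The burn-in test starts at 3:02 PM + 422 min = 10:04 PM.
Shipping prep ends at 10:04 PM − 632 min = 11:32 AM.
Stage 2 starts at 11:32 AM + 55 min = 12:27 PM.
Assembly ends at 12:27 PM + 314 min = 5:41 PM.
Calibration ends at 5:41 PM + 168 min = 8:29 PM.

8:29 PM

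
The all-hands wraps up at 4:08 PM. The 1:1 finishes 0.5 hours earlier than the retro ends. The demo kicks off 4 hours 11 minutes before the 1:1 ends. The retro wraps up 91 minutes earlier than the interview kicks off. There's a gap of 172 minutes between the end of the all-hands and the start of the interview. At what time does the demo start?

The interview starts at 4:08 PM + 172 min = 7:00 PM.
The retro ends at 7:00 PM − 91 min = 5:29 PM.
The 1:1 ends at 5:29 PM − 30 min = 4:59 PM.
The demo starts at 4:59 PM − 251 min = 12:48 PM.

12:48 PM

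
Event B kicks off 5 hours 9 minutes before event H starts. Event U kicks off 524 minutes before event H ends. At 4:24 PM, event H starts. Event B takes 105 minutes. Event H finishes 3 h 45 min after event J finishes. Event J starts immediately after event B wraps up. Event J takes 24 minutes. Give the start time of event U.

Event B starts at 4:24 PM − 309 min = 11:15 AM.
Event B ends at 11:15 AM + 105 min = 1:00 PM.
So event J starts at 1:00 PM.
Event J ends at 1:00 PM + 24 min = 1:24 PM.
Event H ends at 1:24 PM + 225 min = 5:09 PM.
Event U starts at 5:09 PM − 524 min = 8:25 AM.

8:25 AM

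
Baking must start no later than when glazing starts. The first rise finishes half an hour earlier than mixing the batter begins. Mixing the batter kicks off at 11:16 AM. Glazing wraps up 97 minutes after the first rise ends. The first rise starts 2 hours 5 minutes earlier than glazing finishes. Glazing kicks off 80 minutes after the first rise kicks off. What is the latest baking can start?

The first rise ends at 11:16 AM − 30 min = 10:46 AM.
Glazing ends at 10:46 AM + 97 min = 12:23 PM.
The first rise starts at 12:23 PM − 125 min = 10:18 AM.
Glazing starts at 10:18 AM + 80 min = 11:38 AM.
Baking is bounded by glazing, so the latest it can start is 11:38 AM.

11:38 AM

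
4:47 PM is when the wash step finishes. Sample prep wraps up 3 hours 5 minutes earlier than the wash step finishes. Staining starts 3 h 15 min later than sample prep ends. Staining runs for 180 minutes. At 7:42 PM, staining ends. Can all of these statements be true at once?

No

Sample prep ends at 4:47 PM − 185 min = 1:42 PM.
Staining starts at 1:42 PM + 195 min = 4:57 PM.
Staining ends at 4:57 PM + 180 min = 7:57 PM.
But staining is also said to end at 7:42 PM — a 15-minute conflict.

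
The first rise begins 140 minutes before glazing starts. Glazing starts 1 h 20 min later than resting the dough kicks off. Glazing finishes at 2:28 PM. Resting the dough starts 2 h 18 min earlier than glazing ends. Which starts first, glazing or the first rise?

Resting the dough starts at 2:28 PM − 138 min = 12:10 PM.
Glazing starts at 12:10 PM + 80 min = 1:30 PM.
The first rise starts at 1:30 PM − 140 min = 11:10 AM.
Glazing starts at 1:30 PM and the first rise starts at 11:10 AM, so the first rise is first.

the first rise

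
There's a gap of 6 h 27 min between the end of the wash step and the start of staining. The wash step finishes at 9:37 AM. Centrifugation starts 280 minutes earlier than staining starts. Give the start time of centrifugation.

11:24 AM

Staining starts at 9:37 AM + 387 min = 4:04 PM.
Centrifugation starts at 4:04 PM − 280 min = 11:24 AM.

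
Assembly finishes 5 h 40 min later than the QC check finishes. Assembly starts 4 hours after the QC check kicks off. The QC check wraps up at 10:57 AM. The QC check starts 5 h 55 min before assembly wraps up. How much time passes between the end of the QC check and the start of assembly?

Assembly ends at 10:57 AM + 340 min = 4:37 PM.
The QC check starts at 4:37 PM − 355 min = 10:42 AM.
Assembly starts at 10:42 AM + 240 min = 2:42 PM.
From 10:57 AM to 2:42 PM is 225 minutes.

225 minutes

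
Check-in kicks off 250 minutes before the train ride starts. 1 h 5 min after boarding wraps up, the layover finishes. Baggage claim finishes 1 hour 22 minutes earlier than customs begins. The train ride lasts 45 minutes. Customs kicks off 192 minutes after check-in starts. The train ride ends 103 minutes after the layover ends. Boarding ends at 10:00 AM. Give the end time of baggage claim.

9:43 AM

The layover ends at 10:00 AM + 65 min = 11:05 AM.
The train ride ends at 11:05 AM + 103 min = 12:48 PM.
The train ride starts at 12:48 PM − 45 min = 12:03 PM.
Check-in starts at 12:03 PM − 250 min = 7:53 AM.
Customs starts at 7:53 AM + 192 min = 11:05 AM.
Baggage claim ends at 11:05 AM − 82 min = 9:43 AM.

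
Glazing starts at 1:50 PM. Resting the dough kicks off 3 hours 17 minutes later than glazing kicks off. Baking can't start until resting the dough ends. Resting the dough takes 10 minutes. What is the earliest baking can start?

Resting the dough starts at 1:50 PM + 197 min = 5:07 PM.
Resting the dough ends at 5:07 PM + 10 min = 5:17 PM.
Baking is bounded by resting the dough, so the earliest it can start is 5:17 PM.

5:17 PM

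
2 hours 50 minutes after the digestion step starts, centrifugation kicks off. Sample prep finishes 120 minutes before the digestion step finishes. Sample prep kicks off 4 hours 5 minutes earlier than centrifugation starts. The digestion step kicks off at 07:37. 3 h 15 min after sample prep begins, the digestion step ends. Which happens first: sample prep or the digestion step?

Centrifugation starts at 07:37 + 170 min = 10:27.
Sample prep starts at 10:27 − 245 min = 06:22.
Sample prep starts at 06:22 and the digestion step starts at 07:37, so sample prep is first.

sample prep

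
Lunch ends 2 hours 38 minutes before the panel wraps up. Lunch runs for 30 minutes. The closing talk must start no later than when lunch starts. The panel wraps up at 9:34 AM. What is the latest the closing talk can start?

Lunch ends at 9:34 AM − 158 min = 6:56 AM.
Lunch starts at 6:56 AM − 30 min = 6:26 AM.
The closing talk is bounded by lunch, so the latest it can start is 6:26 AM.

6:26 AM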